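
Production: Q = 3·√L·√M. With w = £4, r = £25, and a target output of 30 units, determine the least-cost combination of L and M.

Cost minimization requires the marginal rate of technical substitution to equal the input-price ratio: MP_L/MP_M = w/r.
Here MP_L/MP_M = (1/2)·(M/L)/(1/2) = (M/L). Setting this equal to 4/25 = 0.16 gives M = 0.16L.
Substituting into Q = 30: 3·L^(1/2)·(0.16L)^(1/2) = 30.
Solving, L = 25 and M = 4.

L* = 25, M* = 4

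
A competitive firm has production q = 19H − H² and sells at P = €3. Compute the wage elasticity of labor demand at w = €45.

From P·MP_H = w with MP_H = 19 − 2H, labor demand is H(w) = (19 − w/3)/2.
dH/dw = −1/(6) = -1/6.
At w = 45, H = 2, so ε = (dH/dw)·(w/H) = (-1/6)·(45/2) = -3.75.

ε = -3.75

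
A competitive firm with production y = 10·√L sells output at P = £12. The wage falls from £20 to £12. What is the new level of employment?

L* = 25

From P·MP_L = w with MP_L = 5·L^(-1/2), the labor demand is L(w) = (60/w)^(2).
At w = 20: L = 9. At w = 12: L = 25.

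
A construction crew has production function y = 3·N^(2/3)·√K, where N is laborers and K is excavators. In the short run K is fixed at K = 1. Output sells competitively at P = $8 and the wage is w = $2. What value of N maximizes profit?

N* = 512

With K = 1, MP_N = (2/3)·3·N^(-1/3)·1^(1/2) = 2·N^(-1/3).
Profit maximization for a price taker requires P·MP_N = w: 8·2·N^(-1/3) = 2.
So N^(-1/3) = 0.125, which gives N = 512.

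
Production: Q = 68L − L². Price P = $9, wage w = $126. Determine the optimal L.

The marginal product of L is MP_L = 68 − 2L.
A price-taking firm hires until the value of the marginal product equals the wage: P·MP_L = w, so 9·(68 − 2L) = 126.
Then 68 − 2L = 14, giving L = 27.

L* = 27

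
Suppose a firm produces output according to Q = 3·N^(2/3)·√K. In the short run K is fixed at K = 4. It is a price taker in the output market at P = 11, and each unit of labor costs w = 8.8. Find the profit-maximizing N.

With K = 4, MP_N = (2/3)·3·N^(-1/3)·4^(1/2) = 4·N^(-1/3).
Profit maximization for a price taker requires P·MP_N = w: 11·4·N^(-1/3) = 8.8.
So N^(-1/3) = 0.2, which gives N = 125.

N* = 125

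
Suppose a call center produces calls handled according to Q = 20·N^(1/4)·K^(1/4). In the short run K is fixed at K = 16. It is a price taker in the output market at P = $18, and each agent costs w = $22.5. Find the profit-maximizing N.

N* = 16

With K = 16, MP_N = (1/4)·20·N^(-3/4)·16^(1/4) = 10·N^(-3/4).
Profit maximization for a price taker requires P·MP_N = w: 18·10·N^(-3/4) = 22.5.
So N^(-3/4) = 0.125, which gives N = 16.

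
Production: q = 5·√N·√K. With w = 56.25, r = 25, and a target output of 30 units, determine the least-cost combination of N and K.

N* = 4, K* = 9

Cost minimization requires the marginal rate of technical substitution to equal the input-price ratio: MP_N/MP_K = w/r.
Here MP_N/MP_K = (1/2)·(K/N)/(1/2) = (K/N). Setting this equal to 56.25/25 = 2.25 gives K = 2.25N.
Substituting into q = 30: 5·N^(1/2)·(2.25N)^(1/2) = 30.
Solving, N = 4 and K = 9.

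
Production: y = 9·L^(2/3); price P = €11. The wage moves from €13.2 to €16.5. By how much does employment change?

ΔL = -61

From P·MP_L = w with MP_L = 6·L^(-1/3), the labor demand is L(w) = (66/w)^(3).
At w = 13.2: L = 125. At w = 16.5: L = 64.
ΔL = 64 − 125 = -61.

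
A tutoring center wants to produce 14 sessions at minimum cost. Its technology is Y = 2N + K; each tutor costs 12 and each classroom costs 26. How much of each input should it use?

The inputs are perfect substitutes, so the firm uses whichever has the lower cost per unit of output.
Cost per unit of output via N is 6; via K it is 26. N is cheaper.
Producing Y = 14 with N alone: N = 7, K = 0.

N* = 7, K* = 0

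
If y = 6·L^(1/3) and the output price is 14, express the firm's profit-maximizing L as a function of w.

MP_L = (1/3)·6·L^(-2/3) = 2·L^(-2/3).
Setting P·MP_L = w: 28·L^(-2/3) = w.
Solving for L: L^(-2/3) = w/28, so L = (28/w)^(3/2).

L(w) = (28/w)^(3/2)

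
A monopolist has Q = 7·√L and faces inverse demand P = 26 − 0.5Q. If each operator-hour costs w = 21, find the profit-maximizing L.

L* = 4

Marginal revenue from the inverse demand is MR = 26 − Q.
The marginal product is MP_L = 3.5·L^(-1/2).
A monopolist hires until marginal revenue product equals the wage: MR·MP_L = w.
At L, Q = 7·√L. Substituting and solving: (26 − 7·√L)·3.5·L^(-1/2) = 21 gives L = 4.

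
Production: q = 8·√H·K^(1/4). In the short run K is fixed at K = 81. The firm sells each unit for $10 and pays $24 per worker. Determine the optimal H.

H* = 25

With K = 81, MP_H = (1/2)·8·H^(-1/2)·81^(1/4) = 12·H^(-1/2).
Profit maximization for a price taker requires P·MP_H = w: 10·12·H^(-1/2) = 24.
So H^(-1/2) = 0.2, which gives H = 25.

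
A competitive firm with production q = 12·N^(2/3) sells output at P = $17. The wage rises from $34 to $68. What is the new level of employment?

From P·MP_N = w with MP_N = 8·N^(-1/3), the labor demand is N(w) = (136/w)^(3).
At w = 34: N = 64. At w = 68: N = 8.

N* = 8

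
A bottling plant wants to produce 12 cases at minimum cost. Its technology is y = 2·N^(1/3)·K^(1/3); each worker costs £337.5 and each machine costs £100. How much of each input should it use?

N* = 8, K* = 27

Cost minimization requires the marginal rate of technical substitution to equal the input-price ratio: MP_N/MP_K = w/r.
Here MP_N/MP_K = (1/3)·(K/N)/(1/3) = (K/N). Setting this equal to 337.5/100 = 3.375 gives K = 3.375N.
Substituting into y = 12: 2·N^(1/3)·(3.375N)^(1/3) = 12.
Solving, N = 8 and K = 27.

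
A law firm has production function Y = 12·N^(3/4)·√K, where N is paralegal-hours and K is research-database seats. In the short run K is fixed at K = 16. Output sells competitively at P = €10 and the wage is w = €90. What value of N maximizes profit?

N* = 256

With K = 16, MP_N = (3/4)·12·N^(-1/4)·16^(1/2) = 36·N^(-1/4).
Profit maximization for a price taker requires P·MP_N = w: 10·36·N^(-1/4) = 90.
So N^(-1/4) = 0.25, which gives N = 256.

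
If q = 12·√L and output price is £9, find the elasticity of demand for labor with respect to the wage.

MP_L = (1/2)·12·L^(-1/2), so P·MP_L = w gives 54·L^(-1/2) = w.
Solving, L(w) = (54/w)^(2). This is a constant-elasticity form: L ∝ w^(−2), so ε = −2.

ε = -2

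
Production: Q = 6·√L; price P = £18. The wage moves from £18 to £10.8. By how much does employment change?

From P·MP_L = w with MP_L = 3·L^(-1/2), the labor demand is L(w) = (54/w)^(2).
At w = 18: L = 9. At w = 10.8: L = 25.
ΔL = 25 − 9 = 16.

ΔL = 16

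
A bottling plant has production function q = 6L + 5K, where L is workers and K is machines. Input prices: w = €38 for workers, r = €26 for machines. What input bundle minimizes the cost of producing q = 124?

The inputs are perfect substitutes, so the firm uses whichever has the lower cost per unit of output.
Cost per unit of output via L is w/6 = 19/3; via K it is r/5 = 5.2. K is cheaper.
Producing q = 124 with K alone: L = 0, K = 24.8.

L* = 0, K* = 24.8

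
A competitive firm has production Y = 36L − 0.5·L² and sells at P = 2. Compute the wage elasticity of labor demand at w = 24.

From P·MP_L = w with MP_L = 36 − L, labor demand is L(w) = 36 − w/2.
dL/dw = −1/(2) = -0.5.
At w = 24, L = 24, so ε = (dL/dw)·(w/L) = (-0.5)·(24/24) = -0.5.

ε = -0.5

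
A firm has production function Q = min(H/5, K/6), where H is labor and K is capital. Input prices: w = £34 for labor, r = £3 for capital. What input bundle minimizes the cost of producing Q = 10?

With a fixed-proportions technology, the cost-minimizing bundle uses no slack in either input: H/5 = K/6 = Q.
So H = 5·10 = 50 and K = 6·10 = 60.

H* = 50, K* = 60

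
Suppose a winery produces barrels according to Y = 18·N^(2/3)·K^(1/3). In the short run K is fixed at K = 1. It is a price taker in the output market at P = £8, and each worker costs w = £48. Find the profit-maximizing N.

N* = 8

With K = 1, MP_N = (2/3)·18·N^(-1/3)·1^(1/3) = 12·N^(-1/3).
Profit maximization for a price taker requires P·MP_N = w: 8·12·N^(-1/3) = 48.
So N^(-1/3) = 0.5, which gives N = 8.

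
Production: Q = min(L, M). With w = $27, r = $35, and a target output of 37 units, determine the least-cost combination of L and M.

With a fixed-proportions technology, the cost-minimizing bundle uses no slack in either input: L = M = Q.
So L = 37 and M = 37.

L* = 37, M* = 37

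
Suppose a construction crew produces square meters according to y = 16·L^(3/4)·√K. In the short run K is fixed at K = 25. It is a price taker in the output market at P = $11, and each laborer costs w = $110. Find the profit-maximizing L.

L* = 1296

With K = 25, MP_L = (3/4)·16·L^(-1/4)·25^(1/2) = 60·L^(-1/4).
Profit maximization for a price taker requires P·MP_L = w: 11·60·L^(-1/4) = 110.
So L^(-1/4) = 1/6, which gives L = 1296.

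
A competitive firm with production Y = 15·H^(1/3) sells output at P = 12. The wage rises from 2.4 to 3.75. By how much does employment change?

ΔH = -61

From P·MP_H = w with MP_H = 5·H^(-2/3), the labor demand is H(w) = (60/w)^(3/2).
At w = 2.4: H = 125. At w = 3.75: H = 64.
ΔH = 64 − 125 = -61.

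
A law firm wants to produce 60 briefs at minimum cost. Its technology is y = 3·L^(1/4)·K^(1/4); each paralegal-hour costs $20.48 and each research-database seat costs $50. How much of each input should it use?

L* = 625, K* = 256

Cost minimization requires the marginal rate of technical substitution to equal the input-price ratio: MP_L/MP_K = w/r.
Here MP_L/MP_K = (1/4)·(K/L)/(1/4) = (K/L). Setting this equal to 20.48/50 = 0.4096 gives K = 0.4096L.
Substituting into y = 60: 3·L^(1/4)·(0.4096L)^(1/4) = 60.
Solving, L = 625 and K = 256.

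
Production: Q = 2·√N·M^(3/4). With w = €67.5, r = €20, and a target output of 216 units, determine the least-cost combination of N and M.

Cost minimization requires the marginal rate of technical substitution to equal the input-price ratio: MP_N/MP_M = w/r.
Here MP_N/MP_M = (1/2)·(M/N)/(3/4) = (2/3)·(M/N). Setting this equal to 67.5/20 = 3.375 gives M = 5.0625N.
Substituting into Q = 216: 2·N^(1/2)·(5.0625N)^(3/4) = 216.
Solving, N = 16 and M = 81.

N* = 16, M* = 81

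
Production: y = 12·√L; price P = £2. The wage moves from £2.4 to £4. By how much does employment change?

ΔL = -16

From P·MP_L = w with MP_L = 6·L^(-1/2), the labor demand is L(w) = (12/w)^(2).
At w = 2.4: L = 25. At w = 4: L = 9.
ΔL = 9 − 25 = -16.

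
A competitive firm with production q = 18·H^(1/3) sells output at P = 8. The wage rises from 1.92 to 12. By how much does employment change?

From P·MP_H = w with MP_H = 6·H^(-2/3), the labor demand is H(w) = (48/w)^(3/2).
At w = 1.92: H = 125. At w = 12: H = 8.
ΔH = 8 − 125 = -117.

ΔH = -117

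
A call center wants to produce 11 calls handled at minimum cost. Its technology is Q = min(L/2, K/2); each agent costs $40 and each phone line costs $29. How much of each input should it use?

L* = 22, K* = 22

With a fixed-proportions technology, the cost-minimizing bundle uses no slack in either input: L/2 = K/2 = Q.
So L = 2·11 = 22 and K = 2·11 = 22.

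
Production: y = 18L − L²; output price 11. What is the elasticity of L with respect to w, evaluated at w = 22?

From P·MP_L = w with MP_L = 18 − 2L, labor demand is L(w) = (18 − w/11)/2.
dL/dw = −1/(22) = -1/22.
At w = 22, L = 8, so ε = (dL/dw)·(w/L) = (-1/22)·(22/8) = -0.125.

ε = -0.125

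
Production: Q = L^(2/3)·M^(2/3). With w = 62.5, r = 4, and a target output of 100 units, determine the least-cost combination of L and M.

Cost minimization requires the marginal rate of technical substitution to equal the input-price ratio: MP_L/MP_M = w/r.
Here MP_L/MP_M = (2/3)·(M/L)/(2/3) = (M/L). Setting this equal to 62.5/4 = 15.625 gives M = 15.625L.
Substituting into Q = 100: L^(2/3)·(15.625L)^(2/3) = 100.
Solving, L = 8 and M = 125.

L* = 8, M* = 125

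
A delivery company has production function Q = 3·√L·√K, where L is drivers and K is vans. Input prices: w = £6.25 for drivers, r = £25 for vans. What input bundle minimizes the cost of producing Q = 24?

Cost minimization requires the marginal rate of technical substitution to equal the input-price ratio: MP_L/MP_K = w/r.
Here MP_L/MP_K = (1/2)·(K/L)/(1/2) = (K/L). Setting this equal to 6.25/25 = 0.25 gives K = 0.25L.
Substituting into Q = 24: 3·L^(1/2)·(0.25L)^(1/2) = 24.
Solving, L = 16 and K = 4.

L* = 16, K* = 4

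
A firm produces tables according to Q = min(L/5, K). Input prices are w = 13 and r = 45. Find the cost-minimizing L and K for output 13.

L* = 65, K* = 13

With a fixed-proportions technology, the cost-minimizing bundle uses no slack in either input: L/5 = K = Q.
So L = 5·13 = 65 and K = 13.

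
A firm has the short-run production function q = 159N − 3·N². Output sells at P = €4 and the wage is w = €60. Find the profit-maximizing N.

N* = 24

The marginal product of N is MP_N = 159 − 6N.
A price-taking firm hires until the value of the marginal product equals the wage: P·MP_N = w, so 4·(159 − 6N) = 60.
Then 159 − 6N = 15, giving N = 24.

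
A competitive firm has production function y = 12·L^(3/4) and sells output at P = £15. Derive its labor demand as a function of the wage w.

L(w) = (135/w)^(4)

MP_L = (3/4)·12·L^(-1/4) = 9·L^(-1/4).
Setting P·MP_L = w: 135·L^(-1/4) = w.
Solving for L: L^(-1/4) = w/135, so L = (135/w)^(4).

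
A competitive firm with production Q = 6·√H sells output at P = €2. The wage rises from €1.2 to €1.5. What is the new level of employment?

H* = 16

From P·MP_H = w with MP_H = 3·H^(-1/2), the labor demand is H(w) = (6/w)^(2).
At w = 1.2: H = 25. At w = 1.5: H = 16.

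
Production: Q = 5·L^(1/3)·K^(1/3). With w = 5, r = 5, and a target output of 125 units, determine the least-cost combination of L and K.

Cost minimization requires the marginal rate of technical substitution to equal the input-price ratio: MP_L/MP_K = w/r.
Here MP_L/MP_K = (1/3)·(K/L)/(1/3) = (K/L). Setting this equal to 5/5 = 1 gives K = L.
Substituting into Q = 125: 5·L^(1/3)·(L)^(1/3) = 125.
Solving, L = 125 and K = 125.

L* = 125, K* = 125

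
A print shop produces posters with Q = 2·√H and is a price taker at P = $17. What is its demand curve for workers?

MP_H = (1/2)·2·H^(-1/2) = H^(-1/2).
Setting P·MP_H = w: 17·H^(-1/2) = w.
Solving for H: H^(-1/2) = w/17, so H = (17/w)^(2).

H(w) = 289/w²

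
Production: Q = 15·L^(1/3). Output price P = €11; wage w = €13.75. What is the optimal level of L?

MP_L = (1/3)·15·L^(-2/3) = 5·L^(-2/3).
Profit maximization for a price taker requires P·MP_L = w: 11·5·L^(-2/3) = 13.75.
So L^(-2/3) = 0.25, which gives L = 8.

L* = 8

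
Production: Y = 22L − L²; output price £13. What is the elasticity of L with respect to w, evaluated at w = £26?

ε = -0.1

From P·MP_L = w with MP_L = 22 − 2L, labor demand is L(w) = (22 − w/13)/2.
dL/dw = −1/(26) = -1/26.
At w = 26, L = 10, so ε = (dL/dw)·(w/L) = (-1/26)·(26/10) = -0.1.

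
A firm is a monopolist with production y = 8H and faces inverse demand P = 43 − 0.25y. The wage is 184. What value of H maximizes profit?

Marginal revenue from the inverse demand is MR = 43 − 0.5y.
The marginal product is MP_H = 8.
A monopolist hires until marginal revenue product equals the wage: MR·MP_H = w.
(43 − 4H)·8 = 184, so H = 5.

H* = 5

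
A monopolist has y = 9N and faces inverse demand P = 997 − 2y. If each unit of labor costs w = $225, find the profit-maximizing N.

Marginal revenue from the inverse demand is MR = 997 − 4y.
The marginal product is MP_N = 9.
A monopolist hires until marginal revenue product equals the wage: MR·MP_N = w.
(997 − 36N)·9 = 225, so N = 27.

N* = 27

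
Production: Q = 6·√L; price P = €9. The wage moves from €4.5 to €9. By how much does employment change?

From P·MP_L = w with MP_L = 3·L^(-1/2), the labor demand is L(w) = (27/w)^(2).
At w = 4.5: L = 36. At w = 9: L = 9.
ΔL = 9 − 36 = -27.

ΔL = -27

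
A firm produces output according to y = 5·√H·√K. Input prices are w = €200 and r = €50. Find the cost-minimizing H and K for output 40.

Cost minimization requires the marginal rate of technical substitution to equal the input-price ratio: MP_H/MP_K = w/r.
Here MP_H/MP_K = (1/2)·(K/H)/(1/2) = (K/H). Setting this equal to 200/50 = 4 gives K = 4H.
Substituting into y = 40: 5·H^(1/2)·(4H)^(1/2) = 40.
Solving, H = 4 and K = 16.

H* = 4, K* = 16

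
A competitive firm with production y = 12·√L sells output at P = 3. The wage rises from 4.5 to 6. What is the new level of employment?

L* = 9

From P·MP_L = w with MP_L = 6·L^(-1/2), the labor demand is L(w) = (18/w)^(2).
At w = 4.5: L = 16. At w = 6: L = 9.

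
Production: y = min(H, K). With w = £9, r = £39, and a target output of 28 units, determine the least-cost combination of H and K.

With a fixed-proportions technology, the cost-minimizing bundle uses no slack in either input: H = K = y.
So H = 28 and K = 28.

H* = 28, K* = 28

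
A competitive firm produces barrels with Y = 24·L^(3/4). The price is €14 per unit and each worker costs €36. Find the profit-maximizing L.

L* = 2401

MP_L = (3/4)·24·L^(-1/4) = 18·L^(-1/4).
Profit maximization for a price taker requires P·MP_L = w: 14·18·L^(-1/4) = 36.
So L^(-1/4) = 1/7, which gives L = 2401.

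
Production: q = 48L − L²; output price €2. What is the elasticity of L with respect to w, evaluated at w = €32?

From P·MP_L = w with MP_L = 48 − 2L, labor demand is L(w) = (48 − w/2)/2.
dL/dw = −1/(4) = -0.25.
At w = 32, L = 16, so ε = (dL/dw)·(w/L) = (-0.25)·(32/16) = -0.5.

ε = -0.5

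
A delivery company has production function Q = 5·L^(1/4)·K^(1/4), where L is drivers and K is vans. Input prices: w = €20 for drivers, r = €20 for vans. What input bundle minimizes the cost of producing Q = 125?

L* = 625, K* = 625

Cost minimization requires the marginal rate of technical substitution to equal the input-price ratio: MP_L/MP_K = w/r.
Here MP_L/MP_K = (1/4)·(K/L)/(1/4) = (K/L). Setting this equal to 20/20 = 1 gives K = L.
Substituting into Q = 125: 5·L^(1/4)·(L)^(1/4) = 125.
Solving, L = 625 and K = 625.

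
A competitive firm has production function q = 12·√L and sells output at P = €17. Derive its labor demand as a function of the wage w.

L(w) = 10404/w²

MP_L = (1/2)·12·L^(-1/2) = 6·L^(-1/2).
Setting P·MP_L = w: 102·L^(-1/2) = w.
Solving for L: L^(-1/2) = w/102, so L = (102/w)^(2).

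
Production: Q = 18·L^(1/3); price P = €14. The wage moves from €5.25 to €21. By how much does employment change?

ΔL = -56

From P·MP_L = w with MP_L = 6·L^(-2/3), the labor demand is L(w) = (84/w)^(3/2).
At w = 5.25: L = 64. At w = 21: L = 8.
ΔL = 8 − 64 = -56.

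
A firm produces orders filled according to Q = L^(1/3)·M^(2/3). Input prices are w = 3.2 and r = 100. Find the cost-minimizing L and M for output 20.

Cost minimization requires the marginal rate of technical substitution to equal the input-price ratio: MP_L/MP_M = w/r.
Here MP_L/MP_M = (1/3)·(M/L)/(2/3) = 0.5·(M/L). Setting this equal to 3.2/100 = 0.032 gives M = 0.064L.
Substituting into Q = 20: L^(1/3)·(0.064L)^(2/3) = 20.
Solving, L = 125 and M = 8.

L* = 125, M* = 8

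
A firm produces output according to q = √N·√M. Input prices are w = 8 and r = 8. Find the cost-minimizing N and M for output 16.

N* = 16, M* = 16

Cost minimization requires the marginal rate of technical substitution to equal the input-price ratio: MP_N/MP_M = w/r.
Here MP_N/MP_M = (1/2)·(M/N)/(1/2) = (M/N). Setting this equal to 8/8 = 1 gives M = N.
Substituting into q = 16: N^(1/2)·(N)^(1/2) = 16.
Solving, N = 16 and M = 16.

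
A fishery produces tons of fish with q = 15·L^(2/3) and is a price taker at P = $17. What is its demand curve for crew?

MP_L = (2/3)·15·L^(-1/3) = 10·L^(-1/3).
Setting P·MP_L = w: 170·L^(-1/3) = w.
Solving for L: L^(-1/3) = w/170, so L = (170/w)^(3).

L(w) = 4913000/w³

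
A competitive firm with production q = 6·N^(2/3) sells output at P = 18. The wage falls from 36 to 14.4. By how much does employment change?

ΔN = 117

From P·MP_N = w with MP_N = 4·N^(-1/3), the labor demand is N(w) = (72/w)^(3).
At w = 36: N = 8. At w = 14.4: N = 125.
ΔN = 125 − 8 = 117.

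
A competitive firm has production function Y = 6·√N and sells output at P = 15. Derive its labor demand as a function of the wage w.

N(w) = 2025/w²

MP_N = (1/2)·6·N^(-1/2) = 3·N^(-1/2).
Setting P·MP_N = w: 45·N^(-1/2) = w.
Solving for N: N^(-1/2) = w/45, so N = (45/w)^(2).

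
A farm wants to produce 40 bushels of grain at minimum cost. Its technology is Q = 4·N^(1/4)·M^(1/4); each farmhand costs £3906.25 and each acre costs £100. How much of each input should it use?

Cost minimization requires the marginal rate of technical substitution to equal the input-price ratio: MP_N/MP_M = w/r.
Here MP_N/MP_M = (1/4)·(M/N)/(1/4) = (M/N). Setting this equal to 3906.25/100 = 39.0625 gives M = 39.0625N.
Substituting into Q = 40: 4·N^(1/4)·(39.0625N)^(1/4) = 40.
Solving, N = 16 and M = 625.

N* = 16, M* = 625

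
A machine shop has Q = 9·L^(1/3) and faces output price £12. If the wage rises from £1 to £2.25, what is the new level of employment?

L* = 64

From P·MP_L = w with MP_L = 3·L^(-2/3), the labor demand is L(w) = (36/w)^(3/2).
At w = 1: L = 216. At w = 2.25: L = 64.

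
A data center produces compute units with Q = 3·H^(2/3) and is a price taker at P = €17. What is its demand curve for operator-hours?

H(w) = 39304/w³

MP_H = (2/3)·3·H^(-1/3) = 2·H^(-1/3).
Setting P·MP_H = w: 34·H^(-1/3) = w.
Solving for H: H^(-1/3) = w/34, so H = (34/w)^(3).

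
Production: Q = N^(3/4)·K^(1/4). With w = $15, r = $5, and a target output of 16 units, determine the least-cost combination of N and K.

Cost minimization requires the marginal rate of technical substitution to equal the input-price ratio: MP_N/MP_K = w/r.
Here MP_N/MP_K = (3/4)·(K/N)/(1/4) = 3·(K/N). Setting this equal to 15/5 = 3 gives K = N.
Substituting into Q = 16: N^(3/4)·(N)^(1/4) = 16.
Solving, N = 16 and K = 16.

N* = 16, K* = 16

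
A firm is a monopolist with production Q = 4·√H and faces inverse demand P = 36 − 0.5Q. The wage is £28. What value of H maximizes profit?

H* = 4

Marginal revenue from the inverse demand is MR = 36 − Q.
The marginal product is MP_H = 2·H^(-1/2).
A monopolist hires until marginal revenue product equals the wage: MR·MP_H = w.
At H, Q = 4·√H. Substituting and solving: (36 − 4·√H)·2·H^(-1/2) = 28 gives H = 4.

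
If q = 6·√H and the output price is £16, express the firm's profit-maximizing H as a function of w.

H(w) = 2304/w²

MP_H = (1/2)·6·H^(-1/2) = 3·H^(-1/2).
Setting P·MP_H = w: 48·H^(-1/2) = w.
Solving for H: H^(-1/2) = w/48, so H = (48/w)^(2).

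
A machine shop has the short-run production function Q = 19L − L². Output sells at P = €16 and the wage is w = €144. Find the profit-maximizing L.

The marginal product of L is MP_L = 19 − 2L.
A price-taking firm hires until the value of the marginal product equals the wage: P·MP_L = w, so 16·(19 − 2L) = 144.
Then 19 − 2L = 9, giving L = 5.

L* = 5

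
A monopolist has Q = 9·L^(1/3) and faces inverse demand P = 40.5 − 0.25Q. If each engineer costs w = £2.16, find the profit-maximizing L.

L* = 125

Marginal revenue from the inverse demand is MR = 40.5 − 0.5Q.
The marginal product is MP_L = 3·L^(-2/3).
A monopolist hires until marginal revenue product equals the wage: MR·MP_L = w.
At L, Q = 9·L^(1/3). Substituting and solving: (40.5 − 4.5·L^(1/3))·3·L^(-2/3) = 2.16 gives L = 125.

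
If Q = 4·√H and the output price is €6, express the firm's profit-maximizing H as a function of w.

H(w) = 144/w²

MP_H = (1/2)·4·H^(-1/2) = 2·H^(-1/2).
Setting P·MP_H = w: 12·H^(-1/2) = w.
Solving for H: H^(-1/2) = w/12, so H = (12/w)^(2).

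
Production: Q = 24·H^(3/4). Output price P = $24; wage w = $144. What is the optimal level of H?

H* = 81

MP_H = (3/4)·24·H^(-1/4) = 18·H^(-1/4).
Profit maximization for a price taker requires P·MP_H = w: 24·18·H^(-1/4) = 144.
So H^(-1/4) = 1/3, which gives H = 81.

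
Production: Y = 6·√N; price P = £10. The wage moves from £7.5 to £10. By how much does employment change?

From P·MP_N = w with MP_N = 3·N^(-1/2), the labor demand is N(w) = (30/w)^(2).
At w = 7.5: N = 16. At w = 10: N = 9.
ΔN = 9 − 16 = -7.

ΔN = -7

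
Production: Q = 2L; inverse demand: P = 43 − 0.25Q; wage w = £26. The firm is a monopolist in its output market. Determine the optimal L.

L* = 30

Marginal revenue from the inverse demand is MR = 43 − 0.5Q.
The marginal product is MP_L = 2.
A monopolist hires until marginal revenue product equals the wage: MR·MP_L = w.
(43 − L)·2 = 26, so L = 30.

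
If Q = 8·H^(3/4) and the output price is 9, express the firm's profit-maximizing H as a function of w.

H(w) = 8503056/w^(4)

MP_H = (3/4)·8·H^(-1/4) = 6·H^(-1/4).
Setting P·MP_H = w: 54·H^(-1/4) = w.
Solving for H: H^(-1/4) = w/54, so H = (54/w)^(4).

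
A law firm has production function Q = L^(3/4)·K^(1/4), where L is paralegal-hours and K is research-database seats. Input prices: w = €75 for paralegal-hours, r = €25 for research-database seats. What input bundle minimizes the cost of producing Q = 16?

L* = 16, K* = 16

Cost minimization requires the marginal rate of technical substitution to equal the input-price ratio: MP_L/MP_K = w/r.
Here MP_L/MP_K = (3/4)·(K/L)/(1/4) = 3·(K/L). Setting this equal to 75/25 = 3 gives K = L.
Substituting into Q = 16: L^(3/4)·(L)^(1/4) = 16.
Solving, L = 16 and K = 16.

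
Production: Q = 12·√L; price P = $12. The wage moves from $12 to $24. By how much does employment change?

ΔL = -27

From P·MP_L = w with MP_L = 6·L^(-1/2), the labor demand is L(w) = (72/w)^(2).
At w = 12: L = 36. At w = 24: L = 9.
ΔL = 9 − 36 = -27.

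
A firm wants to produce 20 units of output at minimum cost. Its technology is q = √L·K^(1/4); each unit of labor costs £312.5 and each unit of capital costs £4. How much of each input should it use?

L* = 16, K* = 625

Cost minimization requires the marginal rate of technical substitution to equal the input-price ratio: MP_L/MP_K = w/r.
Here MP_L/MP_K = (1/2)·(K/L)/(1/4) = 2·(K/L). Setting this equal to 312.5/4 = 78.125 gives K = 39.0625L.
Substituting into q = 20: L^(1/2)·(39.0625L)^(1/4) = 20.
Solving, L = 16 and K = 625.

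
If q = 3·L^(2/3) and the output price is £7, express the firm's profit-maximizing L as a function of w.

L(w) = 2744/w³

MP_L = (2/3)·3·L^(-1/3) = 2·L^(-1/3).
Setting P·MP_L = w: 14·L^(-1/3) = w.
Solving for L: L^(-1/3) = w/14, so L = (14/w)^(3).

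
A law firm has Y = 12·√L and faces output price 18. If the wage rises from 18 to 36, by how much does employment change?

From P·MP_L = w with MP_L = 6·L^(-1/2), the labor demand is L(w) = (108/w)^(2).
At w = 18: L = 36. At w = 36: L = 9.
ΔL = 9 − 36 = -27.

ΔL = -27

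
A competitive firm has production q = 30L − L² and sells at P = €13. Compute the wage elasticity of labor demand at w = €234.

From P·MP_L = w with MP_L = 30 − 2L, labor demand is L(w) = (30 − w/13)/2.
dL/dw = −1/(26) = -1/26.
At w = 234, L = 6, so ε = (dL/dw)·(w/L) = (-1/26)·(234/6) = -1.5.

ε = -1.5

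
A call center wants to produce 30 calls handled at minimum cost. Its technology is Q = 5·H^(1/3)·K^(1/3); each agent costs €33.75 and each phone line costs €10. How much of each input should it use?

H* = 8, K* = 27

Cost minimization requires the marginal rate of technical substitution to equal the input-price ratio: MP_H/MP_K = w/r.
Here MP_H/MP_K = (1/3)·(K/H)/(1/3) = (K/H). Setting this equal to 33.75/10 = 3.375 gives K = 3.375H.
Substituting into Q = 30: 5·H^(1/3)·(3.375H)^(1/3) = 30.
Solving, H = 8 and K = 27.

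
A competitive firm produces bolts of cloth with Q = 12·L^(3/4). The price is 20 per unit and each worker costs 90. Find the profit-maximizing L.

MP_L = (3/4)·12·L^(-1/4) = 9·L^(-1/4).
Profit maximization for a price taker requires P·MP_L = w: 20·9·L^(-1/4) = 90.
So L^(-1/4) = 0.5, which gives L = 16.

L* = 16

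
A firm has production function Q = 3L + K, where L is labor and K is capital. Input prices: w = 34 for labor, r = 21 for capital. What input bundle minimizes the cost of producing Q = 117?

The inputs are perfect substitutes, so the firm uses whichever has the lower cost per unit of output.
Cost per unit of output via L is 34/3; via K it is 21. L is cheaper.
Producing Q = 117 with L alone: L = 39, K = 0.

L* = 39, K* = 0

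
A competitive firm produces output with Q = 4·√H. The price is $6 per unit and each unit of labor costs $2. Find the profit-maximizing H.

MP_H = (1/2)·4·H^(-1/2) = 2·H^(-1/2).
Profit maximization for a price taker requires P·MP_H = w: 6·2·H^(-1/2) = 2.
So H^(-1/2) = 1/6, which gives H = 36.

H* = 36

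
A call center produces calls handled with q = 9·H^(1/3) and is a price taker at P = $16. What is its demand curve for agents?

H(w) = (48/w)^(3/2)

MP_H = (1/3)·9·H^(-2/3) = 3·H^(-2/3).
Setting P·MP_H = w: 48·H^(-2/3) = w.
Solving for H: H^(-2/3) = w/48, so H = (48/w)^(3/2).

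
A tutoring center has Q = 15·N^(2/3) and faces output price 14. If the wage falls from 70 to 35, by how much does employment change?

ΔN = 56

From P·MP_N = w with MP_N = 10·N^(-1/3), the labor demand is N(w) = (140/w)^(3).
At w = 70: N = 8. At w = 35: N = 64.
ΔN = 64 − 8 = 56.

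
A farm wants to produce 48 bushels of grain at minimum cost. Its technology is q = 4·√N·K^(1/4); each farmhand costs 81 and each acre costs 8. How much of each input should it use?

N* = 16, K* = 81

Cost minimization requires the marginal rate of technical substitution to equal the input-price ratio: MP_N/MP_K = w/r.
Here MP_N/MP_K = (1/2)·(K/N)/(1/4) = 2·(K/N). Setting this equal to 81/8 = 10.125 gives K = 5.0625N.
Substituting into q = 48: 4·N^(1/2)·(5.0625N)^(1/4) = 48.
Solving, N = 16 and K = 81.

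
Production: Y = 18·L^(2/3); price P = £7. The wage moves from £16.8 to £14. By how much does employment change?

ΔL = 91

From P·MP_L = w with MP_L = 12·L^(-1/3), the labor demand is L(w) = (84/w)^(3).
At w = 16.8: L = 125. At w = 14: L = 216.
ΔL = 216 − 125 = 91.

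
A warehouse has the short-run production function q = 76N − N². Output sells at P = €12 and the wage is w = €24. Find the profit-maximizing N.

The marginal product of N is MP_N = 76 − 2N.
A price-taking firm hires until the value of the marginal product equals the wage: P·MP_N = w, so 12·(76 − 2N) = 24.
Then 76 − 2N = 2, giving N = 37.

N* = 37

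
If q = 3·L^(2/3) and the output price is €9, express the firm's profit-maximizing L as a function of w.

MP_L = (2/3)·3·L^(-1/3) = 2·L^(-1/3).
Setting P·MP_L = w: 18·L^(-1/3) = w.
Solving for L: L^(-1/3) = w/18, so L = (18/w)^(3).

L(w) = 5832/w³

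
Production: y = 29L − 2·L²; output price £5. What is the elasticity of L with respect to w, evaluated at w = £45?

From P·MP_L = w with MP_L = 29 − 4L, labor demand is L(w) = (29 − w/5)/4.
dL/dw = −1/(20) = -0.05.
At w = 45, L = 5, so ε = (dL/dw)·(w/L) = (-0.05)·(45/5) = -0.45.

ε = -0.45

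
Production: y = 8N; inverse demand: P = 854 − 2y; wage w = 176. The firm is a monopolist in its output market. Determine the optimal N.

N* = 26

Marginal revenue from the inverse demand is MR = 854 − 4y.
The marginal product is MP_N = 8.
A monopolist hires until marginal revenue product equals the wage: MR·MP_N = w.
(854 − 32N)·8 = 176, so N = 26.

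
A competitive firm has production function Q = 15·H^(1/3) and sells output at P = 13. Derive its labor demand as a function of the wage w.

H(w) = (65/w)^(3/2)

MP_H = (1/3)·15·H^(-2/3) = 5·H^(-2/3).
Setting P·MP_H = w: 65·H^(-2/3) = w.
Solving for H: H^(-2/3) = w/65, so H = (65/w)^(3/2).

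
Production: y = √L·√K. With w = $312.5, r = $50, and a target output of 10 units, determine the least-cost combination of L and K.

Cost minimization requires the marginal rate of technical substitution to equal the input-price ratio: MP_L/MP_K = w/r.
Here MP_L/MP_K = (1/2)·(K/L)/(1/2) = (K/L). Setting this equal to 312.5/50 = 6.25 gives K = 6.25L.
Substituting into y = 10: L^(1/2)·(6.25L)^(1/2) = 10.
Solving, L = 4 and K = 25.

L* = 4, K* = 25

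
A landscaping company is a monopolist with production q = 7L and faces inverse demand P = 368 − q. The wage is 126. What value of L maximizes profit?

L* = 25

Marginal revenue from the inverse demand is MR = 368 − 2q.
The marginal product is MP_L = 7.
A monopolist hires until marginal revenue product equals the wage: MR·MP_L = w.
(368 − 14L)·7 = 126, so L = 25.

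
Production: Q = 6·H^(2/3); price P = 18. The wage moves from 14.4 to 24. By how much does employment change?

ΔH = -98

From P·MP_H = w with MP_H = 4·H^(-1/3), the labor demand is H(w) = (72/w)^(3).
At w = 14.4: H = 125. At w = 24: H = 27.
ΔH = 27 − 125 = -98.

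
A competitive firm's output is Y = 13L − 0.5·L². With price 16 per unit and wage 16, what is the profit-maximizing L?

L* = 12

The marginal product of L is MP_L = 13 − L.
A price-taking firm hires until the value of the marginal product equals the wage: P·MP_L = w, so 16·(13 − L) = 16.
Then 13 − L = 1, giving L = 12.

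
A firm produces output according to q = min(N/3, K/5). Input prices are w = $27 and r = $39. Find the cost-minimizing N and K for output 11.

With a fixed-proportions technology, the cost-minimizing bundle uses no slack in either input: N/3 = K/5 = q.
So N = 3·11 = 33 and K = 5·11 = 55.

N* = 33, K* = 55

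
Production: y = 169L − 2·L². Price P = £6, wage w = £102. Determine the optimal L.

L* = 38

The marginal product of L is MP_L = 169 − 4L.
A price-taking firm hires until the value of the marginal product equals the wage: P·MP_L = w, so 6·(169 − 4L) = 102.
Then 169 − 4L = 17, giving L = 38.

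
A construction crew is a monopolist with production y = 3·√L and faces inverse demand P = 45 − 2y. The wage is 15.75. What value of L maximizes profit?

Marginal revenue from the inverse demand is MR = 45 − 4y.
The marginal product is MP_L = 1.5·L^(-1/2).
A monopolist hires until marginal revenue product equals the wage: MR·MP_L = w.
At L, y = 3·√L. Substituting and solving: (45 − 12·√L)·1.5·L^(-1/2) = 15.75 gives L = 4.

L* = 4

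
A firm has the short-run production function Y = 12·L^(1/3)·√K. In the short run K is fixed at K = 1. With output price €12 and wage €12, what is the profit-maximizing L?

L* = 8

With K = 1, MP_L = (1/3)·12·L^(-2/3)·1^(1/2) = 4·L^(-2/3).
Profit maximization for a price taker requires P·MP_L = w: 12·4·L^(-2/3) = 12.
So L^(-2/3) = 0.25, which gives L = 8.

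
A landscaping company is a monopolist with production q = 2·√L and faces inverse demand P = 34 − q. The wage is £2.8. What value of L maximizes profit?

L* = 25

Marginal revenue from the inverse demand is MR = 34 − 2q.
The marginal product is MP_L = L^(-1/2).
A monopolist hires until marginal revenue product equals the wage: MR·MP_L = w.
At L, q = 2·√L. Substituting and solving: (34 − 4·√L)·L^(-1/2) = 2.8 gives L = 25.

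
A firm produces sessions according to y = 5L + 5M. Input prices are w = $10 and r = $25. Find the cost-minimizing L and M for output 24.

The inputs are perfect substitutes, so the firm uses whichever has the lower cost per unit of output.
Cost per unit of output via L is w/5 = 2; via M it is r/5 = 5. L is cheaper.
Producing y = 24 with L alone: L = 4.8, M = 0.

L* = 4.8, M* = 0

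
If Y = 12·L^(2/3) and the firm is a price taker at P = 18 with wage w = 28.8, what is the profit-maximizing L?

L* = 125

MP_L = (2/3)·12·L^(-1/3) = 8·L^(-1/3).
Profit maximization for a price taker requires P·MP_L = w: 18·8·L^(-1/3) = 28.8.
So L^(-1/3) = 0.2, which gives L = 125.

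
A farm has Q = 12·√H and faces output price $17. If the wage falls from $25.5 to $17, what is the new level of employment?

From P·MP_H = w with MP_H = 6·H^(-1/2), the labor demand is H(w) = (102/w)^(2).
At w = 25.5: H = 16. At w = 17: H = 36.

H* = 36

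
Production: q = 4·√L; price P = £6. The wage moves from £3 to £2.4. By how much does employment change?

From P·MP_L = w with MP_L = 2·L^(-1/2), the labor demand is L(w) = (12/w)^(2).
At w = 3: L = 16. At w = 2.4: L = 25.
ΔL = 25 − 16 = 9.

ΔL = 9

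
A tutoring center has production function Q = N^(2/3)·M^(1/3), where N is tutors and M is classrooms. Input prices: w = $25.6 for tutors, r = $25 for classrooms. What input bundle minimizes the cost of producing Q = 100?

Cost minimization requires the marginal rate of technical substitution to equal the input-price ratio: MP_N/MP_M = w/r.
Here MP_N/MP_M = (2/3)·(M/N)/(1/3) = 2·(M/N). Setting this equal to 25.6/25 = 1.024 gives M = 0.512N.
Substituting into Q = 100: N^(2/3)·(0.512N)^(1/3) = 100.
Solving, N = 125 and M = 64.

N* = 125, M* = 64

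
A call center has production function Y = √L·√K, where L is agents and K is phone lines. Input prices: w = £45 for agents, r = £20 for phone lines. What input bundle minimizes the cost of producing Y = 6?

L* = 4, K* = 9

Cost minimization requires the marginal rate of technical substitution to equal the input-price ratio: MP_L/MP_K = w/r.
Here MP_L/MP_K = (1/2)·(K/L)/(1/2) = (K/L). Setting this equal to 45/20 = 2.25 gives K = 2.25L.
Substituting into Y = 6: L^(1/2)·(2.25L)^(1/2) = 6.
Solving, L = 4 and K = 9.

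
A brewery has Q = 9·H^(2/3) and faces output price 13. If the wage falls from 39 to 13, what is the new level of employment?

H* = 216

From P·MP_H = w with MP_H = 6·H^(-1/3), the labor demand is H(w) = (78/w)^(3).
At w = 39: H = 8. At w = 13: H = 216.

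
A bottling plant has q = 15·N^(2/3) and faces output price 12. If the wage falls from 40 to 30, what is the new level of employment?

N* = 64

From P·MP_N = w with MP_N = 10·N^(-1/3), the labor demand is N(w) = (120/w)^(3).
At w = 40: N = 27. At w = 30: N = 64.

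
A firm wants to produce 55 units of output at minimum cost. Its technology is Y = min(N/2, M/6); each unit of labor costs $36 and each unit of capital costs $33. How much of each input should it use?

With a fixed-proportions technology, the cost-minimizing bundle uses no slack in either input: N/2 = M/6 = Y.
So N = 2·55 = 110 and M = 6·55 = 330.

N* = 110, M* = 330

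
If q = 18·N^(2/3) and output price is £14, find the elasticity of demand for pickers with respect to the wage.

MP_N = (2/3)·18·N^(-1/3), so P·MP_N = w gives 168·N^(-1/3) = w.
Solving, N(w) = (168/w)^(3). This is a constant-elasticity form: N ∝ w^(−3), so ε = −3.

ε = -3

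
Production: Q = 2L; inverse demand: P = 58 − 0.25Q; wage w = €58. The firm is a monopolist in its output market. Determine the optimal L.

L* = 29

Marginal revenue from the inverse demand is MR = 58 − 0.5Q.
The marginal product is MP_L = 2.
A monopolist hires until marginal revenue product equals the wage: MR·MP_L = w.
(58 − L)·2 = 58, so L = 29.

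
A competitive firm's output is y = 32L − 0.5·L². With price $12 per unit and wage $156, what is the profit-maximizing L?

L* = 19

The marginal product of L is MP_L = 32 − L.
A price-taking firm hires until the value of the marginal product equals the wage: P·MP_L = w, so 12·(32 − L) = 156.
Then 32 − L = 13, giving L = 19.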